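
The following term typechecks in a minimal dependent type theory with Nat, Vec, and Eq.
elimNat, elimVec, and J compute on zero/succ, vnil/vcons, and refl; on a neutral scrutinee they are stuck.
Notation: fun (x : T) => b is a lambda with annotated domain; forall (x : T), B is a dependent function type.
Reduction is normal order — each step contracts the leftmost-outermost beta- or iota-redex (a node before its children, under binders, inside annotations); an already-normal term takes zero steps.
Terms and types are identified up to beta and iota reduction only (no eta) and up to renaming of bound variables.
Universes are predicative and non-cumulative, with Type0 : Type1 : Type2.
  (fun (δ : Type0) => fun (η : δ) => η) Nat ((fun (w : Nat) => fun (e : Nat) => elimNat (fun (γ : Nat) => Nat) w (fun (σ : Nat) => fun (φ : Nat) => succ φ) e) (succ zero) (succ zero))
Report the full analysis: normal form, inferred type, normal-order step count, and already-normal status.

normal form:
  succ (succ zero)
the term's type:
  Nat
normal-order step count: 8
already normal: no
first redex: a beta-redex


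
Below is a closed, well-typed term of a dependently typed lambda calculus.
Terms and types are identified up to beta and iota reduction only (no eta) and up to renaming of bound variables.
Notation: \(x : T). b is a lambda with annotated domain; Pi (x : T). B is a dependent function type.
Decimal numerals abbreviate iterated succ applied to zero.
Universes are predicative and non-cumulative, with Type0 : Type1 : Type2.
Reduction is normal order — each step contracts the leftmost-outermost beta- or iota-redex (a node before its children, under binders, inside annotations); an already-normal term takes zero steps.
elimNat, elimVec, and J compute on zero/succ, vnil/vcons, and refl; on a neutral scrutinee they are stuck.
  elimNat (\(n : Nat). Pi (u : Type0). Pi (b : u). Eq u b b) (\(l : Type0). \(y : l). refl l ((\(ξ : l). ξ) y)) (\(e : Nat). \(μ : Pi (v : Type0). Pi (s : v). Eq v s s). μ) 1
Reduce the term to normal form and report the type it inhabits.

resulting normal form:
  \(n : Type0). \(u : n). refl n u
the term's type:
  Pi (n : Type0). Pi (u : n). Eq n u u
observation: the term reaches its normal form after 5 normal-order steps.


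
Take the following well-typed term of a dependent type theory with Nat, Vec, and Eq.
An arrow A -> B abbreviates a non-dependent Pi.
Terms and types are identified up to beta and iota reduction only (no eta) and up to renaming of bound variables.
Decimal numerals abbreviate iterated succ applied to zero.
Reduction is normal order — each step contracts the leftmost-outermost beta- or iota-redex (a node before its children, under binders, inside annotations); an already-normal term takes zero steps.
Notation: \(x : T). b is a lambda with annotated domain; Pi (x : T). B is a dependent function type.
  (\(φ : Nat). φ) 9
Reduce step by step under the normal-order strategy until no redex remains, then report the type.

reduction (normal order):
  (\(φ : Nat). φ) 9
  ~> 9
type:
  Nat


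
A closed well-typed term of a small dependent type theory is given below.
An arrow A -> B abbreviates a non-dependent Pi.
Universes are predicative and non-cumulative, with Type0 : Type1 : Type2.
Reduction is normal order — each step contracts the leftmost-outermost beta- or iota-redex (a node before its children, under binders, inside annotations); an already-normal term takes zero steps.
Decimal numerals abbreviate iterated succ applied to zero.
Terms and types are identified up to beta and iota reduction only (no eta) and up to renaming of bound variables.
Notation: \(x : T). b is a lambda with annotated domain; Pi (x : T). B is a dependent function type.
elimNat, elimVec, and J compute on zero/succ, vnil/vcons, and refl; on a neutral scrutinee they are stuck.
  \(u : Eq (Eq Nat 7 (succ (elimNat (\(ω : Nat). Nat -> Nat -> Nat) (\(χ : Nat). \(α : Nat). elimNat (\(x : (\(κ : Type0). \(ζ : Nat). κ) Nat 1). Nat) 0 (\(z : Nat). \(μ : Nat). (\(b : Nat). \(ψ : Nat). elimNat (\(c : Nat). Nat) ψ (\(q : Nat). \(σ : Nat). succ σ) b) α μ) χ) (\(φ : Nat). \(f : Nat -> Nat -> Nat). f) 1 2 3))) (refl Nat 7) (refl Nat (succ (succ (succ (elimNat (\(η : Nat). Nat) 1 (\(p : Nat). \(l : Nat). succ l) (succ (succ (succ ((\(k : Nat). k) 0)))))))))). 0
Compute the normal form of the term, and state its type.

normal form:
  \(u : Eq (Eq Nat 7 7) (refl Nat 7) (refl Nat 7)). 0
the term's type:
  Eq (Eq Nat 7 7) (refl Nat 7) (refl Nat 7) -> Nat
observation: 48 normal-order steps normalize the term, beginning with an elimNat iota-redex.


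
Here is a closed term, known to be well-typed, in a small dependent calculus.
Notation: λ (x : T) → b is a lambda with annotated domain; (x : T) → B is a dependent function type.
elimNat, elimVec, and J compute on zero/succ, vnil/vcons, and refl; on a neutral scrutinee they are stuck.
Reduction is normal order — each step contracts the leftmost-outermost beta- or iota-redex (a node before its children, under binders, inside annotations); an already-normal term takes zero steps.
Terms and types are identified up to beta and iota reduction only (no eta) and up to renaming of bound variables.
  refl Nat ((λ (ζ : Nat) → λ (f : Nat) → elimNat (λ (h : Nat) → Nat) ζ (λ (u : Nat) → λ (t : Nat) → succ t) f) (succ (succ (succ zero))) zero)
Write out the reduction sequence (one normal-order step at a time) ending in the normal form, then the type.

normal-order reduction:
  refl Nat ((λ (ζ : Nat) → λ (f : Nat) → elimNat (λ (h : Nat) → Nat) ζ (λ (u : Nat) → λ (t : Nat) → succ t) f) (succ (succ (succ zero))) zero)
  ~> refl Nat ((λ (ζ : Nat) → elimNat (λ (f : Nat) → Nat) (succ (succ (succ zero))) (λ (h : Nat) → λ (u : Nat) → succ u) ζ) zero)
  ~> refl Nat (elimNat (λ (ζ : Nat) → Nat) (succ (succ (succ zero))) (λ (f : Nat) → λ (h : Nat) → succ h) zero)
  ~> refl Nat (succ (succ (succ zero)))
the term's type:
  Eq Nat (succ (succ (succ zero))) (succ (succ (succ zero)))


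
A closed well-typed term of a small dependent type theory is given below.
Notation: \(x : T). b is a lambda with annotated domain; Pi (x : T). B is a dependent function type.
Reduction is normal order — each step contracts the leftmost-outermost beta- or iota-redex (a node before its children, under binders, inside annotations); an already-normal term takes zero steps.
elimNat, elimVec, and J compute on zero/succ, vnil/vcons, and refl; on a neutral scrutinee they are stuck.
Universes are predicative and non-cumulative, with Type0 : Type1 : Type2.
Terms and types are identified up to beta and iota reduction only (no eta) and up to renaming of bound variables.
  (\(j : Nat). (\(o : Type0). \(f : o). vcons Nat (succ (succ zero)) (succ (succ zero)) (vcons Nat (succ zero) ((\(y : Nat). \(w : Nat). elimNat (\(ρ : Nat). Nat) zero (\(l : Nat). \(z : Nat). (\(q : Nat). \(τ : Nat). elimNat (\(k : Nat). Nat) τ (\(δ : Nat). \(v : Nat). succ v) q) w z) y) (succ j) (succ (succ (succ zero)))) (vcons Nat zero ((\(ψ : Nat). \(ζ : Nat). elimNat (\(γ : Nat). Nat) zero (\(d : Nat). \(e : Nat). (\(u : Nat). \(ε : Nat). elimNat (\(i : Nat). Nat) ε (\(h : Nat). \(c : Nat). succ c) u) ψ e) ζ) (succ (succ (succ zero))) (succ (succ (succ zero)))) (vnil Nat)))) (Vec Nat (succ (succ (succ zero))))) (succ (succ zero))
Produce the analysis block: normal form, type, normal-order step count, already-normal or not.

resulting normal form:
  \(j : Vec Nat (succ (succ (succ zero)))). vcons Nat (succ (succ zero)) (succ (succ zero)) (vcons Nat (succ zero) (succ (succ (succ (succ (succ (succ (succ (succ (succ zero))))))))) (vcons Nat zero (succ (succ (succ (succ (succ (succ (succ (succ (succ zero))))))))) (vnil Nat)))
the term's type:
  Pi (j : Vec Nat (succ (succ (succ zero)))). Vec Nat (succ (succ (succ zero)))
reduction steps (normal order): 98
already normal: no
first contracted redex: a beta-redex


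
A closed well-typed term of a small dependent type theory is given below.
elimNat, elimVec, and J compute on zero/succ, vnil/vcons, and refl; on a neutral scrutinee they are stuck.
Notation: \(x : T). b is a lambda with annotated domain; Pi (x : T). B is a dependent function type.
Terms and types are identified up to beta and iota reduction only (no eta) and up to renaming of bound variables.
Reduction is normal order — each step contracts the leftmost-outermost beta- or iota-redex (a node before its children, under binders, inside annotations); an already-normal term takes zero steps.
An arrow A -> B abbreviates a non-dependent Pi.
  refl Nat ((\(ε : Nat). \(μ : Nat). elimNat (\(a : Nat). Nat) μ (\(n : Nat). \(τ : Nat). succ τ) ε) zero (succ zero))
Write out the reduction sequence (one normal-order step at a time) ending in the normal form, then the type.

reduction (normal order):
  refl Nat ((\(ε : Nat). \(μ : Nat). elimNat (\(a : Nat). Nat) μ (\(n : Nat). \(τ : Nat). succ τ) ε) zero (succ zero))
  ~> refl Nat ((\(ε : Nat). elimNat (\(μ : Nat). Nat) ε (\(a : Nat). \(n : Nat). succ n) zero) (succ zero))
  ~> refl Nat (elimNat (\(ε : Nat). Nat) (succ zero) (\(μ : Nat). \(a : Nat). succ a) zero)
  ~> refl Nat (succ zero)
type:
  Eq Nat (succ zero) (succ zero)


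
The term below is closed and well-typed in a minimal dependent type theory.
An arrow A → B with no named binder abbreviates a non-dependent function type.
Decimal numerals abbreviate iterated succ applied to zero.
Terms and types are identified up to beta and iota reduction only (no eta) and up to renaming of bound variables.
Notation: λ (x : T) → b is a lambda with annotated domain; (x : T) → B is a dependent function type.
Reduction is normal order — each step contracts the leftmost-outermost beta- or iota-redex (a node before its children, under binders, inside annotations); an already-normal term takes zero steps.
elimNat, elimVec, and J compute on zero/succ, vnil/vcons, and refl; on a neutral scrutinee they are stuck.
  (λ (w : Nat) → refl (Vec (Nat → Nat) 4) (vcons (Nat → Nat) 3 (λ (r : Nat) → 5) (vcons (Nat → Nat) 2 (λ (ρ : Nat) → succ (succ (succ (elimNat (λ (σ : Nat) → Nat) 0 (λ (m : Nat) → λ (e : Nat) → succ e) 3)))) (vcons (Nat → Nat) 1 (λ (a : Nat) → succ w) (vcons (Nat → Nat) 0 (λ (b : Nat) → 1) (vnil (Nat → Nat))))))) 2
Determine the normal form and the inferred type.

normal form:
  refl (Vec (Nat → Nat) 4) (vcons (Nat → Nat) 3 (λ (w : Nat) → 5) (vcons (Nat → Nat) 2 (λ (r : Nat) → 6) (vcons (Nat → Nat) 1 (λ (ρ : Nat) → 3) (vcons (Nat → Nat) 0 (λ (σ : Nat) → 1) (vnil (Nat → Nat))))))
the term's type:
  Eq (Vec (Nat → Nat) 4) (vcons (Nat → Nat) 3 (λ (w : Nat) → 5) (vcons (Nat → Nat) 2 (λ (r : Nat) → 6) (vcons (Nat → Nat) 1 (λ (ρ : Nat) → 3) (vcons (Nat → Nat) 0 (λ (σ : Nat) → 1) (vnil (Nat → Nat)))))) (vcons (Nat → Nat) 3 (λ (m : Nat) → 5) (vcons (Nat → Nat) 2 (λ (e : Nat) → 6) (vcons (Nat → Nat) 1 (λ (a : Nat) → 3) (vcons (Nat → Nat) 0 (λ (b : Nat) → 1) (vnil (Nat → Nat))))))


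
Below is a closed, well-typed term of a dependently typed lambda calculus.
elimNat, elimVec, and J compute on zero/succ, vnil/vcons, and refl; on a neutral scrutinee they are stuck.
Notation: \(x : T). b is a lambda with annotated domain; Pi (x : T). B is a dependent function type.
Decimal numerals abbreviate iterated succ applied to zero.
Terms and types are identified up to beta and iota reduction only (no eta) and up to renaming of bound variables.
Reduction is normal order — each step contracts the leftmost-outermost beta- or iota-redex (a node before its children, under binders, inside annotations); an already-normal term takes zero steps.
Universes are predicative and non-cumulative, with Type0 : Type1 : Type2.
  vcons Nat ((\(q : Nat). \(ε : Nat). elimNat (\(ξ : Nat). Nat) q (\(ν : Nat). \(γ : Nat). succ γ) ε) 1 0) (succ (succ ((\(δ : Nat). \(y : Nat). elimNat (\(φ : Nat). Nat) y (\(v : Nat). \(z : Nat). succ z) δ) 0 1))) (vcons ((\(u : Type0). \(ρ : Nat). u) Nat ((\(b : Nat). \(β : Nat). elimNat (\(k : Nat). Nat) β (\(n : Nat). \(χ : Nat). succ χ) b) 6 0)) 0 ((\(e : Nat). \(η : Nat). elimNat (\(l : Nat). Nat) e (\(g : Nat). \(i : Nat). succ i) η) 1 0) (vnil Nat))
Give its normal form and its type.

reduced normal form:
  vcons Nat 1 3 (vcons Nat 0 1 (vnil Nat))
type:
  Vec Nat 2


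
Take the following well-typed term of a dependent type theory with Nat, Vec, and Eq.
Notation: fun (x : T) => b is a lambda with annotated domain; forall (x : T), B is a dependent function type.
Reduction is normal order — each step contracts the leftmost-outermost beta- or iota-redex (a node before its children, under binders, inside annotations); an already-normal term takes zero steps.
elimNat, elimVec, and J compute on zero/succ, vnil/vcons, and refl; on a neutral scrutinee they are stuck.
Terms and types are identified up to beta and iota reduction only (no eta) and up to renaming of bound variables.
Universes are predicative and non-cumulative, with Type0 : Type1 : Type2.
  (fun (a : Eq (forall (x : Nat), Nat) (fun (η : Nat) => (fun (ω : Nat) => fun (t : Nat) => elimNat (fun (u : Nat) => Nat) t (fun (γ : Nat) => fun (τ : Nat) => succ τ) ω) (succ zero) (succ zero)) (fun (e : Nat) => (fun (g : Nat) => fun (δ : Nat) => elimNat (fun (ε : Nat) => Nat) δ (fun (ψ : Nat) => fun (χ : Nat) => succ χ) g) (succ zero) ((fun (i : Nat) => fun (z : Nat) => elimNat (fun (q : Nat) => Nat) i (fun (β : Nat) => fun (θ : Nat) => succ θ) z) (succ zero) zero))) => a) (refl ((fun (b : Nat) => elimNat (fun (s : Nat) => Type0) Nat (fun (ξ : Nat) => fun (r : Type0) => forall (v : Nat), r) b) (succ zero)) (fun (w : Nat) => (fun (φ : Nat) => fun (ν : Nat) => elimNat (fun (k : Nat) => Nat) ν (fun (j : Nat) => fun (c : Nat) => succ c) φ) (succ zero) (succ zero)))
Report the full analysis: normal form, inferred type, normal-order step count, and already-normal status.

normal form:
  refl (forall (a : Nat), Nat) (fun (x : Nat) => succ (succ zero))
inferred type:
  Eq (forall (a : Nat), Nat) (fun (x : Nat) => succ (succ zero)) (fun (η : Nat) => succ (succ zero))
steps to reach normal form (normal order): 12
started in normal form: no
first redex: a beta-redex


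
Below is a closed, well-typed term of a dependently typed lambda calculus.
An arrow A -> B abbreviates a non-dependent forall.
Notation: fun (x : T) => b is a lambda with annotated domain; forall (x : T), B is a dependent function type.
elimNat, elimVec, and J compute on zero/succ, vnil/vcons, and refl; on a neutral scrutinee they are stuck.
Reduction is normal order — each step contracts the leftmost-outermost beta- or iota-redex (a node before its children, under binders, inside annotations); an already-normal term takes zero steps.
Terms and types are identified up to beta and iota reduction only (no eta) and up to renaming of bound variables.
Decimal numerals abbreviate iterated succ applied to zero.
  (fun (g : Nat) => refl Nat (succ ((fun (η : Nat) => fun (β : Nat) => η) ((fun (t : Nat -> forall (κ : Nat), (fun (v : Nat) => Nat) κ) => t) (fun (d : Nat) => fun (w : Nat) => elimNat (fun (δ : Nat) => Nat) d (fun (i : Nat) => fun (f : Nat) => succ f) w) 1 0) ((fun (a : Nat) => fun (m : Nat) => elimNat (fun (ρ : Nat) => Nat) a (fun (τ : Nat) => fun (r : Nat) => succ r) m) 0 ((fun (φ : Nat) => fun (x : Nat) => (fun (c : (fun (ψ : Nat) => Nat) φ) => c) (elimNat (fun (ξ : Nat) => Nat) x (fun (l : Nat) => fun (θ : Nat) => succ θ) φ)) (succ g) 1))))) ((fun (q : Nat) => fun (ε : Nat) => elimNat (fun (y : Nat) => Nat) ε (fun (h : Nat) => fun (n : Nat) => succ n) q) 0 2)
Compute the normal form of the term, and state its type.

reduced normal form:
  refl Nat 2
inferred type:
  Eq Nat 2 2
observation: contracting a beta-redex first, the term normalizes in 7 steps.


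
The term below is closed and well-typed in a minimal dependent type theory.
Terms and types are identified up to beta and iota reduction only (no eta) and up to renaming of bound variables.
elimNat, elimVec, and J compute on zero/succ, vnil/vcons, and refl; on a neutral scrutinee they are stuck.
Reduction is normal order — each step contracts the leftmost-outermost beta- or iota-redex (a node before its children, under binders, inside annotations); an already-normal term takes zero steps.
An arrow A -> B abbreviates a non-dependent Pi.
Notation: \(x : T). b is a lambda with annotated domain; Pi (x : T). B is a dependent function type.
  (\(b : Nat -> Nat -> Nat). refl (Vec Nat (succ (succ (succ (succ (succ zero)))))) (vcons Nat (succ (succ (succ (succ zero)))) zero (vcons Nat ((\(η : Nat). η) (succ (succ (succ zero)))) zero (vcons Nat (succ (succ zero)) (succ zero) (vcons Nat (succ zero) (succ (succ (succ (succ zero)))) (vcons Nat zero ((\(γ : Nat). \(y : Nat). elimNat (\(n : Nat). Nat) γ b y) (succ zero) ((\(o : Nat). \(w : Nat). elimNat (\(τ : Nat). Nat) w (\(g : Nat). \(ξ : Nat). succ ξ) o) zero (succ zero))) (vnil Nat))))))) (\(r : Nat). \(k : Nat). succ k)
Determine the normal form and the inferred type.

normal form:
  refl (Vec Nat (succ (succ (succ (succ (succ zero)))))) (vcons Nat (succ (succ (succ (succ zero)))) zero (vcons Nat (succ (succ (succ zero))) zero (vcons Nat (succ (succ zero)) (succ zero) (vcons Nat (succ zero) (succ (succ (succ (succ zero)))) (vcons Nat zero (succ (succ zero)) (vnil Nat))))))
inferred type:
  Eq (Vec Nat (succ (succ (succ (succ (succ zero)))))) (vcons Nat (succ (succ (succ (succ zero)))) zero (vcons Nat (succ (succ (succ zero))) zero (vcons Nat (succ (succ zero)) (succ zero) (vcons Nat (succ zero) (succ (succ (succ (succ zero)))) (vcons Nat zero (succ (succ zero)) (vnil Nat)))))) (vcons Nat (succ (succ (succ (succ zero)))) zero (vcons Nat (succ (succ (succ zero))) zero (vcons Nat (succ (succ zero)) (succ zero) (vcons Nat (succ zero) (succ (succ (succ (succ zero)))) (vcons Nat zero (succ (succ zero)) (vnil Nat))))))
observation: contracting a beta-redex first, the term normalizes in 11 steps.


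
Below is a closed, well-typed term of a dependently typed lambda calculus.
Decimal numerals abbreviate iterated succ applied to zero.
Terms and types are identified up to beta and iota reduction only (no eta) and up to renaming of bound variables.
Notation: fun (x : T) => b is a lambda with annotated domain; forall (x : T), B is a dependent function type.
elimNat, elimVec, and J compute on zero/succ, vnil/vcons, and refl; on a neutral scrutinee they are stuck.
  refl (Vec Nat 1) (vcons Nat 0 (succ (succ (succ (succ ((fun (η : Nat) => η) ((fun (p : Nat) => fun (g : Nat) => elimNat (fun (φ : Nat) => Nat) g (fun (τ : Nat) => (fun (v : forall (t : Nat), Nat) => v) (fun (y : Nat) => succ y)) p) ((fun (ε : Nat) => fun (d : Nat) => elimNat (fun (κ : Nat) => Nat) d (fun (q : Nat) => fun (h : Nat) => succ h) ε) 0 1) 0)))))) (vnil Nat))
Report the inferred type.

the term's type:
  Eq (Vec Nat 1) (vcons Nat 0 5 (vnil Nat)) (vcons Nat 0 5 (vnil Nat))


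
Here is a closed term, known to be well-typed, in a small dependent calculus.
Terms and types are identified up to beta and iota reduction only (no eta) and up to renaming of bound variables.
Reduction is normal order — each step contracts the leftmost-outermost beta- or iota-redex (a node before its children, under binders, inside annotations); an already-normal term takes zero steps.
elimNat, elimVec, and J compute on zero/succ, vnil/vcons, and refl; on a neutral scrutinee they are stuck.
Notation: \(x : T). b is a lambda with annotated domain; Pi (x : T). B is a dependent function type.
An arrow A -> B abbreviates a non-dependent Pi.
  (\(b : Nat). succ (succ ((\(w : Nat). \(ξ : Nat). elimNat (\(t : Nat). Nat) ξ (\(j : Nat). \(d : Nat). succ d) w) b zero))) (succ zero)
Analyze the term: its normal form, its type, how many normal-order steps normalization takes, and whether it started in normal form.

resulting normal form:
  succ (succ (succ zero))
inferred type:
  Nat
reduction steps (normal order): 7
term was already normal: no
first contracted redex: a beta-redex


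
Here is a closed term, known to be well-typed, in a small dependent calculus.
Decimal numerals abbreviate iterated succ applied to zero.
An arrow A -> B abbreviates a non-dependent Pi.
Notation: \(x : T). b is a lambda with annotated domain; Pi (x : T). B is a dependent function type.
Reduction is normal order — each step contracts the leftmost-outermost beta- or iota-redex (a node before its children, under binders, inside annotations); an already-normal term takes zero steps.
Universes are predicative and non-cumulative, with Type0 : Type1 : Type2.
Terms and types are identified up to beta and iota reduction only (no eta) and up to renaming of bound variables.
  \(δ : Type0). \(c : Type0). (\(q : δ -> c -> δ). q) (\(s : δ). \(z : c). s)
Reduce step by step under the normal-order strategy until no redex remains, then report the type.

normal-order reduction:
  \(δ : Type0). \(c : Type0). (\(q : δ -> c -> δ). q) (\(s : δ). \(z : c). s)
  ~> \(δ : Type0). \(c : Type0). \(q : δ). \(s : c). q
type:
  Pi (δ : Type0). Pi (c : Type0). δ -> c -> δ


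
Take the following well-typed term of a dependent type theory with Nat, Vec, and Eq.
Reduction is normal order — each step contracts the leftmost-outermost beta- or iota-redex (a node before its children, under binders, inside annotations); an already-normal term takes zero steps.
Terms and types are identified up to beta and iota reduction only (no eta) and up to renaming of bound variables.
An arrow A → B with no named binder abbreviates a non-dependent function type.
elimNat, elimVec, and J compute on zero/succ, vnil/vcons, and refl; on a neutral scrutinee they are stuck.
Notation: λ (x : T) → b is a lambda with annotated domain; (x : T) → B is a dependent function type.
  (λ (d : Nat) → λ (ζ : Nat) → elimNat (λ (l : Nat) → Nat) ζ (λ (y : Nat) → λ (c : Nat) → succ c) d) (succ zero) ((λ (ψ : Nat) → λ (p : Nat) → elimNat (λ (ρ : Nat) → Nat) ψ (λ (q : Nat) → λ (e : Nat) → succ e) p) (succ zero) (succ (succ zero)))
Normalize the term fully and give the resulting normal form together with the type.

reduced normal form:
  succ (succ (succ (succ zero)))
inferred type:
  Nat
observation: 15 normal-order steps normalize the term, beginning with a beta-redex.


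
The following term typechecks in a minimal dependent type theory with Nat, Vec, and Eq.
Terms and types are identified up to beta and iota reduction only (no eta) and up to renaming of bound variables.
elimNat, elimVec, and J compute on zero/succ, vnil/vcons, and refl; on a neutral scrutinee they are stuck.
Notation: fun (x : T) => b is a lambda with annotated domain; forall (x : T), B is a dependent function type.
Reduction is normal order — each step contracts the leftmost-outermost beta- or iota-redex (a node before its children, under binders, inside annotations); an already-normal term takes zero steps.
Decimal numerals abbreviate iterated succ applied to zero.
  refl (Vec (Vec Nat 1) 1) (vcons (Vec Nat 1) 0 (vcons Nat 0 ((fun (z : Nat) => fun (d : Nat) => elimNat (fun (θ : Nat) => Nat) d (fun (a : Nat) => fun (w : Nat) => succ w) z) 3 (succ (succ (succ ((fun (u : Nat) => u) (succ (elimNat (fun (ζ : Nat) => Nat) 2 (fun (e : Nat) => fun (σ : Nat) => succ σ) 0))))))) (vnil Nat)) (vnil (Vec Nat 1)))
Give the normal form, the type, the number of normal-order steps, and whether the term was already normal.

resulting normal form:
  refl (Vec (Vec Nat 1) 1) (vcons (Vec Nat 1) 0 (vcons Nat 0 9 (vnil Nat)) (vnil (Vec Nat 1)))
inferred type:
  Eq (Vec (Vec Nat 1) 1) (vcons (Vec Nat 1) 0 (vcons Nat 0 9 (vnil Nat)) (vnil (Vec Nat 1))) (vcons (Vec Nat 1) 0 (vcons Nat 0 9 (vnil Nat)) (vnil (Vec Nat 1)))
reduction steps (normal order): 14
term was already normal: no
first contracted redex: a beta-redex


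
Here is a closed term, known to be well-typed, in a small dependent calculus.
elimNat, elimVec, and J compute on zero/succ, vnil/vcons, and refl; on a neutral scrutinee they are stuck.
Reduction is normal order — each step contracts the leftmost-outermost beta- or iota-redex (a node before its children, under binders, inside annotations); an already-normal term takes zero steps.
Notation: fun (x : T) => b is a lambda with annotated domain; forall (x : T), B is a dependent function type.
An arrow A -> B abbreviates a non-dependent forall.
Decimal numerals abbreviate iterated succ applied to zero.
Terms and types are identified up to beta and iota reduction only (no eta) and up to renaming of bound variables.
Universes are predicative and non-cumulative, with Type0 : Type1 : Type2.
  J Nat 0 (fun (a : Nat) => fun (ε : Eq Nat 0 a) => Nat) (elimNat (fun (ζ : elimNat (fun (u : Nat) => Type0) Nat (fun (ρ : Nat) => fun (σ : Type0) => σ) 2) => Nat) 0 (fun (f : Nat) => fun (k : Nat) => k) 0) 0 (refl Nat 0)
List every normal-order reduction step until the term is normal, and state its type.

normal-order reduction:
  J Nat 0 (fun (a : Nat) => fun (ε : Eq Nat 0 a) => Nat) (elimNat (fun (ζ : elimNat (fun (u : Nat) => Type0) Nat (fun (ρ : Nat) => fun (σ : Type0) => σ) 2) => Nat) 0 (fun (f : Nat) => fun (k : Nat) => k) 0) 0 (refl Nat 0)
  ~> elimNat (fun (a : elimNat (fun (ε : Nat) => Type0) Nat (fun (ζ : Nat) => fun (u : Type0) => u) 2) => Nat) 0 (fun (ρ : Nat) => fun (σ : Nat) => σ) 0
  ~> 0
inferred type:
  Nat


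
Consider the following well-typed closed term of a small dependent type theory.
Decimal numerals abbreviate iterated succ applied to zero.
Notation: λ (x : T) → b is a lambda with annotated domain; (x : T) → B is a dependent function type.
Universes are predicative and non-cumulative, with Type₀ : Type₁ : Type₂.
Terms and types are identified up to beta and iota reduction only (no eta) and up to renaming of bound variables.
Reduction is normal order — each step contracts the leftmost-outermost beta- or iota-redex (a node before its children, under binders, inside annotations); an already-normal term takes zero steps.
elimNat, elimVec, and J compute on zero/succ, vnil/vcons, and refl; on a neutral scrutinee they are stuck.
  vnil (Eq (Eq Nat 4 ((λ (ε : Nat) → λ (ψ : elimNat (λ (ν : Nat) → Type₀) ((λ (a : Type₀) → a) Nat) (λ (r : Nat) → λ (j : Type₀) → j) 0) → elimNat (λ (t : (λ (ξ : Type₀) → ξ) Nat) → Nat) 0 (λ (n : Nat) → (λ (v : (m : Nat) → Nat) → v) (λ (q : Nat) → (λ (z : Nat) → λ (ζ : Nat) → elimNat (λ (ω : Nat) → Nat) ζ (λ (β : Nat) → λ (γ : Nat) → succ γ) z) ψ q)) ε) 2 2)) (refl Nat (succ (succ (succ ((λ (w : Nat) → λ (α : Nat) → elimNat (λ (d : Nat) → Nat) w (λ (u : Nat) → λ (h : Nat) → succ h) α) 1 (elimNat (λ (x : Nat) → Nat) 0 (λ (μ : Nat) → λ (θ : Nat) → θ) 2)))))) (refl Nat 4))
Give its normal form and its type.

reduced normal form:
  vnil (Eq (Eq Nat 4 4) (refl Nat 4) (refl Nat 4))
type:
  Vec (Eq (Eq Nat 4 4) (refl Nat 4) (refl Nat 4)) 0


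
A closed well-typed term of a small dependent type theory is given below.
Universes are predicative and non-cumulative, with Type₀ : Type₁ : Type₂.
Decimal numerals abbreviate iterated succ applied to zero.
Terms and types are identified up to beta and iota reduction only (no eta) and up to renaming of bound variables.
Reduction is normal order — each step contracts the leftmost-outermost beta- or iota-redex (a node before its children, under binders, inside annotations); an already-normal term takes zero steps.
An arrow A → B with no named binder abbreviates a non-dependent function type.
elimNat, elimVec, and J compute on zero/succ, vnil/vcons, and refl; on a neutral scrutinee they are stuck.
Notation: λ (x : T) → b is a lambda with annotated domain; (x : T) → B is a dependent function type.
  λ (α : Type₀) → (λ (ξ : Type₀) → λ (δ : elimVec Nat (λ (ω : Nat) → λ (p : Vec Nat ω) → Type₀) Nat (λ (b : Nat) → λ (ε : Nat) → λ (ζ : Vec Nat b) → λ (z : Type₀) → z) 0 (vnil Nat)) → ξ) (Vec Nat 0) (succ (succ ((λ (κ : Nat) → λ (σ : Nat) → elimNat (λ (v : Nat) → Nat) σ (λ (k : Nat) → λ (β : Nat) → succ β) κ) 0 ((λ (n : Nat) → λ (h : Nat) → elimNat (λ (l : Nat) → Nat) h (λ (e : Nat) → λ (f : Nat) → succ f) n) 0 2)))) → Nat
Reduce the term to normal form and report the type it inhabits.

normal form:
  λ (α : Type₀) → Vec Nat 0 → Nat
inferred type:
  Type₀ → Type₀
observation: 2 normal-order steps normalize the term, beginning with a beta-redex.


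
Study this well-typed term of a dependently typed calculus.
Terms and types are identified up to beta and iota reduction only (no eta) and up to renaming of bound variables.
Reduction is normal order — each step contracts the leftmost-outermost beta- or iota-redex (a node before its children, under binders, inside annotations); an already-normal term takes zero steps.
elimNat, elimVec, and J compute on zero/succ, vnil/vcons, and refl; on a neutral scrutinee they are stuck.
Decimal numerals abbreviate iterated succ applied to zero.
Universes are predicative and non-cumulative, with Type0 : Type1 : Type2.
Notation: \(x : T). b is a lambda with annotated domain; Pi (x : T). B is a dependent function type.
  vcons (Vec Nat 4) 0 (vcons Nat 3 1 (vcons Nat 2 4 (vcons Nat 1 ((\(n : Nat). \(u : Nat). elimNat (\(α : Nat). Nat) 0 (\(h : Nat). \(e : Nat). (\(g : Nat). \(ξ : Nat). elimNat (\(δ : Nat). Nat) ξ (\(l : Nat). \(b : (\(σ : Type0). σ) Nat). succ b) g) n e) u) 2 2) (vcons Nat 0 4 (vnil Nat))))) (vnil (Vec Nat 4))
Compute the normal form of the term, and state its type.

resulting normal form:
  vcons (Vec Nat 4) 0 (vcons Nat 3 1 (vcons Nat 2 4 (vcons Nat 1 4 (vcons Nat 0 4 (vnil Nat))))) (vnil (Vec Nat 4))
type:
  Vec (Vec Nat 4) 1


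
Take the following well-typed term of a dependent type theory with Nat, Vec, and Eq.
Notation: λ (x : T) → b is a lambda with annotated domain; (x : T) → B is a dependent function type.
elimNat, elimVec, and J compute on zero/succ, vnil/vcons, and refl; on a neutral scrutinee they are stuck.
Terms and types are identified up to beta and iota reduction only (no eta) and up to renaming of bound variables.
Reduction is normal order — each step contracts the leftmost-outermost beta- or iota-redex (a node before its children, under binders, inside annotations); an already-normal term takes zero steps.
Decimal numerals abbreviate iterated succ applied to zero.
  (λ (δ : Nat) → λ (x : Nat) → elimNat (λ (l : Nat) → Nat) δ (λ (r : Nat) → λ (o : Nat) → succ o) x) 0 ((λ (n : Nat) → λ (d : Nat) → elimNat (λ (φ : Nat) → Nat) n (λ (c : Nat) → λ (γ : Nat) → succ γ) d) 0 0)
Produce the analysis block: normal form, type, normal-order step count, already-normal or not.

reduced normal form:
  0
inferred type:
  Nat
normal-order step count: 6
started in normal form: no
first redex: a beta-redex


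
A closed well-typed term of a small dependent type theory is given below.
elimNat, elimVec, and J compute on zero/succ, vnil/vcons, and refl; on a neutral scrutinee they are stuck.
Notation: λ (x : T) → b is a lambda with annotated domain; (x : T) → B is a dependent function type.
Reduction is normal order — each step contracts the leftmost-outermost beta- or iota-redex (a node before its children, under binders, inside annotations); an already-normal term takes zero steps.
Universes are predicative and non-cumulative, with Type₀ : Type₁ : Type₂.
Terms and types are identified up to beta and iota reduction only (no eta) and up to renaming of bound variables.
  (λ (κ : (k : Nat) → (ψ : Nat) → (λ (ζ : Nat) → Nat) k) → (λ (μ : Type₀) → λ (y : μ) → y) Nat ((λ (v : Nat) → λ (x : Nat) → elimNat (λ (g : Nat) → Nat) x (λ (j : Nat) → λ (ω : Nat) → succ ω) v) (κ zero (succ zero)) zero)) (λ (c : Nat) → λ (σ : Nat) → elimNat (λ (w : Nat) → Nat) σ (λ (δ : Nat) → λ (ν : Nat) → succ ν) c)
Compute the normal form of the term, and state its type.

resulting normal form:
  succ zero
inferred type:
  Nat


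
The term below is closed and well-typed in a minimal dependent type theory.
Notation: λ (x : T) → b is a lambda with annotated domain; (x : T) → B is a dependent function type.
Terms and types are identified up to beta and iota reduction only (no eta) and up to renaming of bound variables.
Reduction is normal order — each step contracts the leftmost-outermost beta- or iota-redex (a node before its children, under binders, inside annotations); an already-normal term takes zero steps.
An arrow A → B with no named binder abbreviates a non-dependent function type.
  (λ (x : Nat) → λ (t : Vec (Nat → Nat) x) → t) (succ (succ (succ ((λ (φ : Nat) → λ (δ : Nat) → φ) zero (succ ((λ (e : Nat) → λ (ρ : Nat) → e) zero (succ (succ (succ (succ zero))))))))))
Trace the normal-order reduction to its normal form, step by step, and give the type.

reduction (normal order):
  (λ (x : Nat) → λ (t : Vec (Nat → Nat) x) → t) (succ (succ (succ ((λ (φ : Nat) → λ (δ : Nat) → φ) zero (succ ((λ (e : Nat) → λ (ρ : Nat) → e) zero (succ (succ (succ (succ zero))))))))))
  ~> λ (x : Vec (Nat → Nat) (succ (succ (succ ((λ (t : Nat) → λ (φ : Nat) → t) zero (succ ((λ (δ : Nat) → λ (e : Nat) → δ) zero (succ (succ (succ (succ zero))))))))))) → x
  ~> λ (x : Vec (Nat → Nat) (succ (succ (succ ((λ (t : Nat) → zero) (succ ((λ (φ : Nat) → λ (δ : Nat) → φ) zero (succ (succ (succ (succ zero))))))))))) → x
  ~> λ (x : Vec (Nat → Nat) (succ (succ (succ zero)))) → x
inferred type:
  Vec (Nat → Nat) (succ (succ (succ zero))) → Vec (Nat → Nat) (succ (succ (succ zero)))


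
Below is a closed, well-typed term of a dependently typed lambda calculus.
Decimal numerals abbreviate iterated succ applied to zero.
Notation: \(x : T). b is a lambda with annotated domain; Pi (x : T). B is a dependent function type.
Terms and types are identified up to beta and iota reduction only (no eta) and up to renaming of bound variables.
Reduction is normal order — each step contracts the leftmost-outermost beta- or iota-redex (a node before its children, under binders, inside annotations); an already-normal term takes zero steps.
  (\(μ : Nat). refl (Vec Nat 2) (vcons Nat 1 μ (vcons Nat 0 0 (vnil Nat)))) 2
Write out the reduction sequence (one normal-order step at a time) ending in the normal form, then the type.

reduction (normal order):
  (\(μ : Nat). refl (Vec Nat 2) (vcons Nat 1 μ (vcons Nat 0 0 (vnil Nat)))) 2
  ~> refl (Vec Nat 2) (vcons Nat 1 2 (vcons Nat 0 0 (vnil Nat)))
the term's type:
  Eq (Vec Nat 2) (vcons Nat 1 2 (vcons Nat 0 0 (vnil Nat))) (vcons Nat 1 2 (vcons Nat 0 0 (vnil Nat)))


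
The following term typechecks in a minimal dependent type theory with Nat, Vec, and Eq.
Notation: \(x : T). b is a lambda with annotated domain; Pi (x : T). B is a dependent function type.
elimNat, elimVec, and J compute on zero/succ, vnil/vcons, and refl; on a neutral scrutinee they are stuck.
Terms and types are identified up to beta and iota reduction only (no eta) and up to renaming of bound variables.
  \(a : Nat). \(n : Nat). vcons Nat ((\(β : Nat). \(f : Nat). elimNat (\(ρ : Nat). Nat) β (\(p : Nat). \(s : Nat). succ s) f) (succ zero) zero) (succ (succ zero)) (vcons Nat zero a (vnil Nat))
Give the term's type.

inferred type:
  Pi (a : Nat). Pi (n : Nat). Vec Nat (succ (succ zero))


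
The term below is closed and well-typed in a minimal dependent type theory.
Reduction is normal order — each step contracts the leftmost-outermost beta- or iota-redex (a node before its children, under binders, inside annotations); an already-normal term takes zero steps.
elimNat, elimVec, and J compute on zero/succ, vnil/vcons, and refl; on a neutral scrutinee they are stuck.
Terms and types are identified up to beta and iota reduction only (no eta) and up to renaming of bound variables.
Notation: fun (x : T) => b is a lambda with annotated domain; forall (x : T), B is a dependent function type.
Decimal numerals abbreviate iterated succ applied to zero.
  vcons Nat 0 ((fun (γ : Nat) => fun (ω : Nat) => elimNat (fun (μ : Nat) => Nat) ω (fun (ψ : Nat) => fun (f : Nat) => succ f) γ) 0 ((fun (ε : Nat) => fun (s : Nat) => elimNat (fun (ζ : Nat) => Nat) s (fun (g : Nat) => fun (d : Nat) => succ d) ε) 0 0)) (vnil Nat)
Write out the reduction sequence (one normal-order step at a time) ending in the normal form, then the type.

normal-order reduction:
  vcons Nat 0 ((fun (γ : Nat) => fun (ω : Nat) => elimNat (fun (μ : Nat) => Nat) ω (fun (ψ : Nat) => fun (f : Nat) => succ f) γ) 0 ((fun (ε : Nat) => fun (s : Nat) => elimNat (fun (ζ : Nat) => Nat) s (fun (g : Nat) => fun (d : Nat) => succ d) ε) 0 0)) (vnil Nat)
  ~> vcons Nat 0 ((fun (γ : Nat) => elimNat (fun (ω : Nat) => Nat) γ (fun (μ : Nat) => fun (ψ : Nat) => succ ψ) 0) ((fun (f : Nat) => fun (ε : Nat) => elimNat (fun (s : Nat) => Nat) ε (fun (ζ : Nat) => fun (g : Nat) => succ g) f) 0 0)) (vnil Nat)
  ~> vcons Nat 0 (elimNat (fun (γ : Nat) => Nat) ((fun (ω : Nat) => fun (μ : Nat) => elimNat (fun (ψ : Nat) => Nat) μ (fun (f : Nat) => fun (ε : Nat) => succ ε) ω) 0 0) (fun (s : Nat) => fun (ζ : Nat) => succ ζ) 0) (vnil Nat)
  ~> vcons Nat 0 ((fun (γ : Nat) => fun (ω : Nat) => elimNat (fun (μ : Nat) => Nat) ω (fun (ψ : Nat) => fun (f : Nat) => succ f) γ) 0 0) (vnil Nat)
  ~> vcons Nat 0 ((fun (γ : Nat) => elimNat (fun (ω : Nat) => Nat) γ (fun (μ : Nat) => fun (ψ : Nat) => succ ψ) 0) 0) (vnil Nat)
  ~> vcons Nat 0 (elimNat (fun (γ : Nat) => Nat) 0 (fun (ω : Nat) => fun (μ : Nat) => succ μ) 0) (vnil Nat)
  ~> vcons Nat 0 0 (vnil Nat)
type:
  Vec Nat 1


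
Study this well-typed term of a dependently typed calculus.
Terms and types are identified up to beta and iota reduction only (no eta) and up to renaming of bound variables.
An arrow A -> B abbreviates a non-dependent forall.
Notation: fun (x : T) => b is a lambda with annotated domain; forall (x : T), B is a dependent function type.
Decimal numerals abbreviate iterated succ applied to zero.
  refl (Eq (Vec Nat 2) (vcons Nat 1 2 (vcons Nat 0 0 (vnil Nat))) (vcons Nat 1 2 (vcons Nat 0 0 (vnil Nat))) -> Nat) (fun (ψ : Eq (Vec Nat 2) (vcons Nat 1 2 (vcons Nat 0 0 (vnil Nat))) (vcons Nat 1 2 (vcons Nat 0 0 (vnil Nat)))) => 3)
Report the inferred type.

the term's type:
  Eq (Eq (Vec Nat 2) (vcons Nat 1 2 (vcons Nat 0 0 (vnil Nat))) (vcons Nat 1 2 (vcons Nat 0 0 (vnil Nat))) -> Nat) (fun (ψ : Eq (Vec Nat 2) (vcons Nat 1 2 (vcons Nat 0 0 (vnil Nat))) (vcons Nat 1 2 (vcons Nat 0 0 (vnil Nat)))) => 3) (fun (r : Eq (Vec Nat 2) (vcons Nat 1 2 (vcons Nat 0 0 (vnil Nat))) (vcons Nat 1 2 (vcons Nat 0 0 (vnil Nat)))) => 3)


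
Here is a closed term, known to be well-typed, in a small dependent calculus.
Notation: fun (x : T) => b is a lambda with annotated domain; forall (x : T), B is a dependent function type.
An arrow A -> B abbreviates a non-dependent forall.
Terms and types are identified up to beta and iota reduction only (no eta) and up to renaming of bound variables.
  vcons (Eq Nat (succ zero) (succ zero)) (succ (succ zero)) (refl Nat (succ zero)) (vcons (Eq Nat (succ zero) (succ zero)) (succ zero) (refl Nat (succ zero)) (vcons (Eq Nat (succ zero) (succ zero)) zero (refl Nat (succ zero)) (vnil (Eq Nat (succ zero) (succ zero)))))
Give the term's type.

inferred type:
  Vec (Eq Nat (succ zero) (succ zero)) (succ (succ (succ zero)))


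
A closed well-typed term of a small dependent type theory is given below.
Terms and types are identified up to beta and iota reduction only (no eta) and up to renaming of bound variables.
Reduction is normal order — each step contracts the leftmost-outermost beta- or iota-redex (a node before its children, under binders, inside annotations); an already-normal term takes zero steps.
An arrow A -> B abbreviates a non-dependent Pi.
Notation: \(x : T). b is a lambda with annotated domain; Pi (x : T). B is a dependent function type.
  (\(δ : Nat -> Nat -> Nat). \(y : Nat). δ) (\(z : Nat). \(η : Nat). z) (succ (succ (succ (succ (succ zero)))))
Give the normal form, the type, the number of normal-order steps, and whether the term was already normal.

normal form:
  \(δ : Nat). \(y : Nat). δ
inferred type:
  Nat -> Nat -> Nat
steps to reach normal form (normal order): 2
already normal: no
first redex: a beta-redex
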